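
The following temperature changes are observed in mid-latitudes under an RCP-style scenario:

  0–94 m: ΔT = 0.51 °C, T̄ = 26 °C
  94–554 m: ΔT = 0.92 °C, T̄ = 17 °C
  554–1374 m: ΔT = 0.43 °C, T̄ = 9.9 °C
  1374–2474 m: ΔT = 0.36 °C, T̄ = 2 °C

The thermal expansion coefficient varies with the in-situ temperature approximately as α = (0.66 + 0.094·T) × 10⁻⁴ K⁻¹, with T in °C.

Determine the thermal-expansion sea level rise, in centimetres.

20.0 cm of thermosteric rise

Layer 1: α = (0.66 + 0.094×26)×10⁻⁴ = 3.104×10⁻⁴ K⁻¹
Layer 2: α = (0.66 + 0.094×17)×10⁻⁴ = 2.258×10⁻⁴ K⁻¹
Layer 3: α = (0.66 + 0.094×9.9)×10⁻⁴ = 1.5906×10⁻⁴ K⁻¹
Layer 4: α = (0.66 + 0.094×2)×10⁻⁴ = 0.848×10⁻⁴ K⁻¹
Layer 1: 3.104×10⁻⁴ × 0.51 × 94 = 0.014880576 m
94–554 m: 460 × 0.92 × 2.258×10⁻⁴ = 0.09555856 m
554–1374 m: 0.43 × 820 × 1.5906×10⁻⁴ = 0.056084556 m
0.36 × 1100 × 0.848×10⁻⁴ = 0.0335808 m
Δh = 0.014880576 + 0.09555856 + 0.056084556 + 0.0335808 = 0.200104492 m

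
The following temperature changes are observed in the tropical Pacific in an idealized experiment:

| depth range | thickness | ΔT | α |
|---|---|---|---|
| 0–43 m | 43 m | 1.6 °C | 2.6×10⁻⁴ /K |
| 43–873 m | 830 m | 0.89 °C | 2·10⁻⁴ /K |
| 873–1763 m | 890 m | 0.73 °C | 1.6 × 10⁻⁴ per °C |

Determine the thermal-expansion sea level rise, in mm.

about 270 mm

Layer 1: 2.6×10⁻⁴ × 43 × 1.6 = 0.017888 m
830 × 0.89 × 2×10⁻⁴ = 0.14774 m
873–1763 m: 1.6×10⁻⁴ × 0.73 × 890 = 0.103952 m
Δh = 0.017888 + 0.14774 + 0.103952 = 0.26958 m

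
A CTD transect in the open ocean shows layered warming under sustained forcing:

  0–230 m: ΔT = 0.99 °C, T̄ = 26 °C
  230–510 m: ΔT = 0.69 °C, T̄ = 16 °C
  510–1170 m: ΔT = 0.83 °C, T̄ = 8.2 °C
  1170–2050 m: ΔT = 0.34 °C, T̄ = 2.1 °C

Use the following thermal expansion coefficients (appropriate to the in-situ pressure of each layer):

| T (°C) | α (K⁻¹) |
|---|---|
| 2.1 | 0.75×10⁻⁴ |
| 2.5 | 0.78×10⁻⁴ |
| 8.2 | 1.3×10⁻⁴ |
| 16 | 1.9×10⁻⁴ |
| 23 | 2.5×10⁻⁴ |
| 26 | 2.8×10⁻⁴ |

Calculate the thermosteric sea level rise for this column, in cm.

19.4 cm

Layer 1 at 26 °C → α = 2.8×10⁻⁴ K⁻¹
Layer 2 at 16 °C → α = 1.9×10⁻⁴ K⁻¹
Layer 3 at 8.2 °C → α = 1.3×10⁻⁴ K⁻¹
Layer 4 at 2.1 °C → α = 0.75×10⁻⁴ K⁻¹
0–230 m: 230 × 2.8×10⁻⁴ × 0.99 = 0.063756 m
Layer 2: 280 × 0.69 × 1.9×10⁻⁴ = 0.036708 m
660 × 0.83 × 1.3×10⁻⁴ = 0.071214 m
1170–2050 m: 0.34 × 880 × 0.75×10⁻⁴ = 0.02244 m
Δh = 0.063756 + 0.036708 + 0.071214 + 0.02244 = 0.194118 m ≈ 19.4 cm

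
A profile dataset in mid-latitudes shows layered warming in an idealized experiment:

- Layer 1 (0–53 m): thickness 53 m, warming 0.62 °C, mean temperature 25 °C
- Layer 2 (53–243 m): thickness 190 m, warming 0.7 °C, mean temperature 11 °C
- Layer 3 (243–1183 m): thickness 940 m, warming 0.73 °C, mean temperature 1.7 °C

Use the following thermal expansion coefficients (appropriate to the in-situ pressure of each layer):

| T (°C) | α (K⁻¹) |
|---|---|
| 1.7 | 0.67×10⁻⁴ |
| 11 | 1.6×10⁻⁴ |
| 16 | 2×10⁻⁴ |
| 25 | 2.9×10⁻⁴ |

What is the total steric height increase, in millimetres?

about 76.8 mm

Layer 1 at 25 °C → α = 2.9×10⁻⁴ K⁻¹
Layer 2 at 11 °C → α = 1.6×10⁻⁴ K⁻¹
Layer 3 at 1.7 °C → α = 0.67×10⁻⁴ K⁻¹
0.62 × 53 × 2.9×10⁻⁴ = 0.0095294 m
53–243 m: 0.7 × 190 × 1.6×10⁻⁴ = 0.02128 m
Layer 3: 940 × 0.67×10⁻⁴ × 0.73 = 0.0459754 m
Δh = 0.0095294 + 0.02128 + 0.0459754 = 0.0767848 m ≈ 76.8 mm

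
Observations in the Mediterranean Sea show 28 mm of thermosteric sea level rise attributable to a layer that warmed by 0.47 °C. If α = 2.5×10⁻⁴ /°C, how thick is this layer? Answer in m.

238 m

H = Δh/(αΔT) = 0.028 / (2.5×10⁻⁴ × 0.47) ≈ 238.3 m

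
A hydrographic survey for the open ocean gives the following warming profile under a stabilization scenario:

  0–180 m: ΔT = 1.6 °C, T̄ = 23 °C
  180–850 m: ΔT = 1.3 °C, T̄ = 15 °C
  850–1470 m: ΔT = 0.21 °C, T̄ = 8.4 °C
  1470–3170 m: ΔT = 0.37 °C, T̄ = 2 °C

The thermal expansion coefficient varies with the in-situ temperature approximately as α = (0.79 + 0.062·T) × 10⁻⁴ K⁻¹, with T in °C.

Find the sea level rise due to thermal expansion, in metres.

Layer 1: α = (0.79 + 0.062×23)×10⁻⁴ = 2.216×10⁻⁴ K⁻¹
Layer 2: α = (0.79 + 0.062×15)×10⁻⁴ = 1.72×10⁻⁴ K⁻¹
Layer 3: α = (0.79 + 0.062×8.4)×10⁻⁴ = 1.3108×10⁻⁴ K⁻¹
Layer 4: α = (0.79 + 0.062×2)×10⁻⁴ = 0.914×10⁻⁴ K⁻¹
Layer 1: 180 × 2.216×10⁻⁴ × 1.6 = 0.0638208 m
670 × 1.72×10⁻⁴ × 1.3 = 0.149812 m
620 × 1.3108×10⁻⁴ × 0.21 = 0.017066616 m
Layer 4: 1700 × 0.914×10⁻⁴ × 0.37 = 0.0574906 m
Δh = 0.0638208 + 0.149812 + 0.017066616 + 0.0574906 = 0.288190016 m

Δh ≈ 0.288 m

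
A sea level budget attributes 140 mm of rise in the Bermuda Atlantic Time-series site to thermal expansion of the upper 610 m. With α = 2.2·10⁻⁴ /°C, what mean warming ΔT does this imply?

ΔT ≈ 1.04 K

ΔT = Δh/(αH) = 0.14 / (2.2×10⁻⁴ × 610) ≈ 1.043 K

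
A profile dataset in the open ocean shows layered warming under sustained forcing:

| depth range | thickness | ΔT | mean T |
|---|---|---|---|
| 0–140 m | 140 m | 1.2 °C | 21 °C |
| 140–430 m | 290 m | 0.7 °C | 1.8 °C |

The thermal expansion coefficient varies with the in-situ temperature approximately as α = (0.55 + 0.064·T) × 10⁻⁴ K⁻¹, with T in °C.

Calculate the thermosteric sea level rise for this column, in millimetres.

Layer 1: α = (0.55 + 0.064×21)×10⁻⁴ = 1.894×10⁻⁴ K⁻¹
Layer 2: α = (0.55 + 0.064×1.8)×10⁻⁴ = 0.6652×10⁻⁴ K⁻¹
Layer 1: 1.2 × 140 × 1.894×10⁻⁴ = 0.0318192 m
Layer 2: 0.7 × 290 × 0.6652×10⁻⁴ = 0.01350356 m
Δh = 0.0318192 + 0.01350356 = 0.04532276 m ≈ 45.3 mm

Δh = 45.3 mm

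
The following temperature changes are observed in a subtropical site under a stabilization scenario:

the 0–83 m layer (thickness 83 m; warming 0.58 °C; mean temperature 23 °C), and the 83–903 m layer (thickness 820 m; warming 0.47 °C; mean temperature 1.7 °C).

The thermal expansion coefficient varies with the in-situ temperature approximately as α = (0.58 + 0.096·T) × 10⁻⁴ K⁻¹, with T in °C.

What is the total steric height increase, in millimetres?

Layer 1: α = (0.58 + 0.096×23)×10⁻⁴ = 2.788×10⁻⁴ K⁻¹
Layer 2: α = (0.58 + 0.096×1.7)×10⁻⁴ = 0.7432×10⁻⁴ K⁻¹
0–83 m: 83 × 2.788×10⁻⁴ × 0.58 = 0.013421432 m
Layer 2: 820 × 0.47 × 0.7432×10⁻⁴ = 0.028642928 m
Δh = 0.013421432 + 0.028642928 = 0.04206436 m ≈ 42.1 mm

42.1 mm of thermosteric rise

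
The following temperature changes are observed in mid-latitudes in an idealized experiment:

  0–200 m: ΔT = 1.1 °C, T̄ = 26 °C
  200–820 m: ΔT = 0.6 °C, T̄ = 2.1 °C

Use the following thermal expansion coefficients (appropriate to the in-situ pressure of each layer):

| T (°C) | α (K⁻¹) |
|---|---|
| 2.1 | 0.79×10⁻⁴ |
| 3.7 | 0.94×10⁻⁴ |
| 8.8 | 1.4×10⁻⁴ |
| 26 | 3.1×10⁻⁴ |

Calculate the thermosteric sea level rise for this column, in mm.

Δh = 98 mm

Layer 1 at 26 °C → α = 3.1×10⁻⁴ K⁻¹
Layer 2 at 2.1 °C → α = 0.79×10⁻⁴ K⁻¹
1.1 × 3.1×10⁻⁴ × 200 = 0.06820 m
Layer 2: 620 × 0.79×10⁻⁴ × 0.6 = 0.029388 m
Δh = 0.06820 + 0.029388 = 0.097588 m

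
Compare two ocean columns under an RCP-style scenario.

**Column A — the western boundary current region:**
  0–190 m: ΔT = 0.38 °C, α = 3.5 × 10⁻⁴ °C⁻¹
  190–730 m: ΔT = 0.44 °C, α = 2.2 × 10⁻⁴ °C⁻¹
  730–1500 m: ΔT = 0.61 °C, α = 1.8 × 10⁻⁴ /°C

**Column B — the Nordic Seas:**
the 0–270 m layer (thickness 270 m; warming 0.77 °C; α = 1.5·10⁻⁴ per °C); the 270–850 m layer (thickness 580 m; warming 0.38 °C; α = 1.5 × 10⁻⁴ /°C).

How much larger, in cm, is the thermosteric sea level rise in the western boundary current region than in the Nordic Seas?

A 0.38 × 190 × 3.5×10⁻⁴ = 0.02527 m
A Layer 2: 0.44 × 540 × 2.2×10⁻⁴ = 0.052272 m
A Layer 3: 1.8×10⁻⁴ × 0.61 × 770 = 0.084546 m
A total: 0.162088 m
B 270 × 0.77 × 1.5×10⁻⁴ = 0.031185 m
B 270–850 m: 1.5×10⁻⁴ × 0.38 × 580 = 0.03306 m
B total: 0.064245 m
Difference: 0.162088 − 0.064245 = 0.097843 m

Δh_A − Δh_B ≈ 9.8 cm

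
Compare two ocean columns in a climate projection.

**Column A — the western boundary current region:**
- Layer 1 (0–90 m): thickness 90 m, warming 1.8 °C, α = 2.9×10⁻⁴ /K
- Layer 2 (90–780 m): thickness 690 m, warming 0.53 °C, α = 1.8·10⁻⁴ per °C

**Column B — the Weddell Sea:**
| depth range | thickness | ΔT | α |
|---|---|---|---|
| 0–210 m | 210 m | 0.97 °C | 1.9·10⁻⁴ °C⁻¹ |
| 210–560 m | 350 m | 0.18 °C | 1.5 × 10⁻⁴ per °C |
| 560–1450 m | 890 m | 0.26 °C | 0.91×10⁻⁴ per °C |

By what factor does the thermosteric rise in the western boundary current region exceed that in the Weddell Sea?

a factor of 1.6

A Layer 1: 1.8 × 90 × 2.9×10⁻⁴ = 0.04698 m
A Layer 2: 690 × 0.53 × 1.8×10⁻⁴ = 0.065826 m
A total: 0.112806 m
B 1.9×10⁻⁴ × 0.97 × 210 = 0.038703 m
B 210–560 m: 1.5×10⁻⁴ × 0.18 × 350 = 0.00945 m
B 0.91×10⁻⁴ × 0.26 × 890 = 0.0210574 m
B total: 0.0692104 m
Ratio: 0.112806 / 0.0692104 ≈ 1.630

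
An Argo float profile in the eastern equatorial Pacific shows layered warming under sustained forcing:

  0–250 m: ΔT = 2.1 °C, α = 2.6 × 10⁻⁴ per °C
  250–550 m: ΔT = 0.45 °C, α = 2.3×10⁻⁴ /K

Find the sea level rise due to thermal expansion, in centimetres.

Δh ≈ 16.8 cm

Layer 1: 250 × 2.1 × 2.6×10⁻⁴ = 0.13650 m
300 × 2.3×10⁻⁴ × 0.45 = 0.03105 m
Δh = 0.13650 + 0.03105 = 0.16755 m ≈ 16.8 cm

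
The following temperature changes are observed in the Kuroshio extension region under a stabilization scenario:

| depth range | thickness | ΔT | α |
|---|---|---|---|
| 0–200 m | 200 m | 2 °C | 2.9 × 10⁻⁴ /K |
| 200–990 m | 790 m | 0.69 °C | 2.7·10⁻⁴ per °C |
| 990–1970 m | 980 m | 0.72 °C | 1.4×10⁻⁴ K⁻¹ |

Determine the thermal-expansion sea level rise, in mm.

0–200 m: 2 × 2.9×10⁻⁴ × 200 = 0.11600 m
790 × 2.7×10⁻⁴ × 0.69 = 0.147177 m
Layer 3: 980 × 0.72 × 1.4×10⁻⁴ = 0.098784 m
Δh = 0.11600 + 0.147177 + 0.098784 = 0.361961 m

Δh ≈ 362 mm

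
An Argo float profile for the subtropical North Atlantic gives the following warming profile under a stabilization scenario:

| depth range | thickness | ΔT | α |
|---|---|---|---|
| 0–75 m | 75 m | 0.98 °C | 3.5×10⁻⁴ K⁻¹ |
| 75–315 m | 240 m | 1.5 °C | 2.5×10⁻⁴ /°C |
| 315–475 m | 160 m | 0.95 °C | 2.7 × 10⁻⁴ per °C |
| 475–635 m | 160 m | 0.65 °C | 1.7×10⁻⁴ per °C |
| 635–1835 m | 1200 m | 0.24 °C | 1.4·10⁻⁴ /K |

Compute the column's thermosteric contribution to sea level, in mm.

about 215 mm

0.98 × 3.5×10⁻⁴ × 75 = 0.025725 m
240 × 1.5 × 2.5×10⁻⁴ = 0.09000 m
315–475 m: 160 × 0.95 × 2.7×10⁻⁴ = 0.04104 m
Layer 4: 1.7×10⁻⁴ × 0.65 × 160 = 0.01768 m
635–1835 m: 0.24 × 1200 × 1.4×10⁻⁴ = 0.04032 m
Δh = 0.025725 + 0.09000 + 0.04104 + 0.01768 + 0.04032 = 0.214765 m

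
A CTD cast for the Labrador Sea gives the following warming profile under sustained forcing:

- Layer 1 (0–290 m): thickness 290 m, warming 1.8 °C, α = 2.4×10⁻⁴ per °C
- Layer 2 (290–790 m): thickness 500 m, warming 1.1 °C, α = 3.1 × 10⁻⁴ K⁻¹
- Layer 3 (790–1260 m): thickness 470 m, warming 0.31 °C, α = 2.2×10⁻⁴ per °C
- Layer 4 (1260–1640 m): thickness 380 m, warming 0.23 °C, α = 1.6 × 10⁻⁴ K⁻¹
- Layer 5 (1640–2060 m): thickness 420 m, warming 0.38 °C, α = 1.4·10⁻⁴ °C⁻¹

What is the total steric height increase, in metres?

Layer 1: 1.8 × 2.4×10⁻⁴ × 290 = 0.12528 m
Layer 2: 500 × 3.1×10⁻⁴ × 1.1 = 0.17050 m
0.31 × 470 × 2.2×10⁻⁴ = 0.032054 m
1.6×10⁻⁴ × 0.23 × 380 = 0.013984 m
Layer 5: 420 × 0.38 × 1.4×10⁻⁴ = 0.022344 m
Δh = 0.12528 + 0.17050 + 0.032054 + 0.013984 + 0.022344 = 0.364162 m ≈ 0.364 m

about 0.364 m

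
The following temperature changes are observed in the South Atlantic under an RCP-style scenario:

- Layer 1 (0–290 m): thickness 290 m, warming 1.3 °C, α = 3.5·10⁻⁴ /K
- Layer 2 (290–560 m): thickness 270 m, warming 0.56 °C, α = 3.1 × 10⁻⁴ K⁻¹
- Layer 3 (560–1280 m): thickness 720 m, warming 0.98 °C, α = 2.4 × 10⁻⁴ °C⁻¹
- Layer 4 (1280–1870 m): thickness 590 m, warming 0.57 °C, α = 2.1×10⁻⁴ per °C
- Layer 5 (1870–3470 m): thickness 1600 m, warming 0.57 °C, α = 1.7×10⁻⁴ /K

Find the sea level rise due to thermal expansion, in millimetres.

570 mm

Layer 1: 1.3 × 290 × 3.5×10⁻⁴ = 0.13195 m
3.1×10⁻⁴ × 270 × 0.56 = 0.046872 m
2.4×10⁻⁴ × 720 × 0.98 = 0.169344 m
0.57 × 2.1×10⁻⁴ × 590 = 0.070623 m
Layer 5: 0.57 × 1600 × 1.7×10⁻⁴ = 0.15504 m
Δh = 0.13195 + 0.046872 + 0.169344 + 0.070623 + 0.15504 = 0.573829 m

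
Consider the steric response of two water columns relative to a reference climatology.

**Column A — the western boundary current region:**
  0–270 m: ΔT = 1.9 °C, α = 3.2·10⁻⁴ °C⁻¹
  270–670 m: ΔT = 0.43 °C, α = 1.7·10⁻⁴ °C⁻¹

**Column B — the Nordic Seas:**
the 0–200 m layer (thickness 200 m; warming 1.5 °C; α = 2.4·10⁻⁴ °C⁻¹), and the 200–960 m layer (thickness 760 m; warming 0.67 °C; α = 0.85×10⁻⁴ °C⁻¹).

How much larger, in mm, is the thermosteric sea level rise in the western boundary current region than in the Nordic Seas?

78.1 mm larger

A Layer 1: 3.2×10⁻⁴ × 1.9 × 270 = 0.16416 m
A 400 × 1.7×10⁻⁴ × 0.43 = 0.02924 m
A total: 0.19340 m
B 2.4×10⁻⁴ × 1.5 × 200 = 0.07200 m
B Layer 2: 0.67 × 0.85×10⁻⁴ × 760 = 0.043282 m
B total: 0.115282 m
Difference: 0.19340 − 0.115282 = 0.078118 m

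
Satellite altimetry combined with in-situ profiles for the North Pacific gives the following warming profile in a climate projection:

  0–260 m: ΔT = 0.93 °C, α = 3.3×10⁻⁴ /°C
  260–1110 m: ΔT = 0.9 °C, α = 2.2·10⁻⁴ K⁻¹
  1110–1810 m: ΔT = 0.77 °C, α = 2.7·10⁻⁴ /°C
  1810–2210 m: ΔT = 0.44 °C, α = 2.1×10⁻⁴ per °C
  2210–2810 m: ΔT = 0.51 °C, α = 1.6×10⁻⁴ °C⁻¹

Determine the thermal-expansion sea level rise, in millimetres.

0–260 m: 3.3×10⁻⁴ × 0.93 × 260 = 0.079794 m
Layer 2: 0.9 × 2.2×10⁻⁴ × 850 = 0.16830 m
Layer 3: 2.7×10⁻⁴ × 700 × 0.77 = 0.14553 m
0.44 × 400 × 2.1×10⁻⁴ = 0.03696 m
0.51 × 1.6×10⁻⁴ × 600 = 0.04896 m
Δh = 0.079794 + 0.16830 + 0.14553 + 0.03696 + 0.04896 = 0.479544 m ≈ 480 mm

about 480 mm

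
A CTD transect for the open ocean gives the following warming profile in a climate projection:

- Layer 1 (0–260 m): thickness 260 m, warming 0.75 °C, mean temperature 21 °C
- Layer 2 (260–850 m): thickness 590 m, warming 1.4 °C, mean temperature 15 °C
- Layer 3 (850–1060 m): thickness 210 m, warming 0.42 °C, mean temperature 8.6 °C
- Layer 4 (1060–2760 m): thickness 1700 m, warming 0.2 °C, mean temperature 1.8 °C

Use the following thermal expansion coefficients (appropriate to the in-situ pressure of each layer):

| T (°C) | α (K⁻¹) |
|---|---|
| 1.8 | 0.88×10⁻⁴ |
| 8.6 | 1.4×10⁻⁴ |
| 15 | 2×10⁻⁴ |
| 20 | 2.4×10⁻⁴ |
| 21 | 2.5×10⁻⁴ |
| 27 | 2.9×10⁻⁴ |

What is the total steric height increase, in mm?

Δh ≈ 256 mm

Layer 1 at 21 °C → α = 2.5×10⁻⁴ K⁻¹
Layer 2 at 15 °C → α = 2×10⁻⁴ K⁻¹
Layer 3 at 8.6 °C → α = 1.4×10⁻⁴ K⁻¹
Layer 4 at 1.8 °C → α = 0.88×10⁻⁴ K⁻¹
260 × 0.75 × 2.5×10⁻⁴ = 0.04875 m
590 × 2×10⁻⁴ × 1.4 = 0.16520 m
Layer 3: 210 × 0.42 × 1.4×10⁻⁴ = 0.012348 m
1060–2760 m: 1700 × 0.88×10⁻⁴ × 0.2 = 0.02992 m
Δh = 0.04875 + 0.16520 + 0.012348 + 0.02992 = 0.256218 m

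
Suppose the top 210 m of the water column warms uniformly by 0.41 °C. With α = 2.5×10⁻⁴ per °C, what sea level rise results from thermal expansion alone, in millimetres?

Δh = αΔT·H = 2.5×10⁻⁴ × 0.41 × 210 = 0.021525 m

about 22 mm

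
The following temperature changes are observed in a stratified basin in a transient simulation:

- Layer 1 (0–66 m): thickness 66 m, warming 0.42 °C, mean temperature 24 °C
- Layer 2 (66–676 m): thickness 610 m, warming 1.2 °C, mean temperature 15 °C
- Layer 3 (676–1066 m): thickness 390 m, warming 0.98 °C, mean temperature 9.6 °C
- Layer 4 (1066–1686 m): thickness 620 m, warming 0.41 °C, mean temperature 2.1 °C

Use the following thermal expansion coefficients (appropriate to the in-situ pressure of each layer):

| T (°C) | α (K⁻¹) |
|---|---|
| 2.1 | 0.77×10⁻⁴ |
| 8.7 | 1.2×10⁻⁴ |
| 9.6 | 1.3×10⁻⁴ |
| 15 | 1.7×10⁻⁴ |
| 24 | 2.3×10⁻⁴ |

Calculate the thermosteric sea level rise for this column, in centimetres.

Layer 1 at 24 °C → α = 2.3×10⁻⁴ K⁻¹
Layer 2 at 15 °C → α = 1.7×10⁻⁴ K⁻¹
Layer 3 at 9.6 °C → α = 1.3×10⁻⁴ K⁻¹
Layer 4 at 2.1 °C → α = 0.77×10⁻⁴ K⁻¹
Layer 1: 66 × 0.42 × 2.3×10⁻⁴ = 0.0063756 m
1.7×10⁻⁴ × 610 × 1.2 = 0.12444 m
Layer 3: 1.3×10⁻⁴ × 0.98 × 390 = 0.049686 m
0.41 × 0.77×10⁻⁴ × 620 = 0.0195734 m
Δh = 0.0063756 + 0.12444 + 0.049686 + 0.0195734 = 0.200075 m ≈ 20.0 cm

20.0 cm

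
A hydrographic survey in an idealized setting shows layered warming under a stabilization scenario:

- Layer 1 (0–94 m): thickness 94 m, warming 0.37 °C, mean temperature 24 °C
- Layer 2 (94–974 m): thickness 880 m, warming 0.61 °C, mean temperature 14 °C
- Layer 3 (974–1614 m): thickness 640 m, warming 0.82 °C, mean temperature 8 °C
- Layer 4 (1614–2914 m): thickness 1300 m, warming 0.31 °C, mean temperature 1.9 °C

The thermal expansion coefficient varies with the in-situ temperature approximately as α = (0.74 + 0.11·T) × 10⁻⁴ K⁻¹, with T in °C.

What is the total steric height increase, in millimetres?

Layer 1: α = (0.74 + 0.11×24)×10⁻⁴ = 3.38×10⁻⁴ K⁻¹
Layer 2: α = (0.74 + 0.11×14)×10⁻⁴ = 2.28×10⁻⁴ K⁻¹
Layer 3: α = (0.74 + 0.11×8)×10⁻⁴ = 1.62×10⁻⁴ K⁻¹
Layer 4: α = (0.74 + 0.11×1.9)×10⁻⁴ = 0.949×10⁻⁴ K⁻¹
0–94 m: 0.37 × 94 × 3.38×10⁻⁴ = 0.01175564 m
Layer 2: 880 × 2.28×10⁻⁴ × 0.61 = 0.1223904 m
Layer 3: 0.82 × 1.62×10⁻⁴ × 640 = 0.0850176 m
0.949×10⁻⁴ × 0.31 × 1300 = 0.0382447 m
Δh = 0.01175564 + 0.1223904 + 0.0850176 + 0.0382447 = 0.25740834 m ≈ 257 mm

about 257 mm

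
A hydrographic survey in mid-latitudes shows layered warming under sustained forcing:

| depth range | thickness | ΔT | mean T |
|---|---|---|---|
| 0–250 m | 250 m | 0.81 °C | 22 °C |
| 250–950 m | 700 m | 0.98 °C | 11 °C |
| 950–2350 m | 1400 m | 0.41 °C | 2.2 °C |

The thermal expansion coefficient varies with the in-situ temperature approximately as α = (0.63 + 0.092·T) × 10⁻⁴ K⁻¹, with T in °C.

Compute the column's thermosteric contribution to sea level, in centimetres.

Layer 1: α = (0.63 + 0.092×22)×10⁻⁴ = 2.654×10⁻⁴ K⁻¹
Layer 2: α = (0.63 + 0.092×11)×10⁻⁴ = 1.642×10⁻⁴ K⁻¹
Layer 3: α = (0.63 + 0.092×2.2)×10⁻⁴ = 0.8324×10⁻⁴ K⁻¹
2.654×10⁻⁴ × 0.81 × 250 = 0.0537435 m
Layer 2: 700 × 0.98 × 1.642×10⁻⁴ = 0.1126412 m
0.8324×10⁻⁴ × 0.41 × 1400 = 0.04777976 m
Δh = 0.0537435 + 0.1126412 + 0.04777976 = 0.21416446 m

Δh ≈ 21 cm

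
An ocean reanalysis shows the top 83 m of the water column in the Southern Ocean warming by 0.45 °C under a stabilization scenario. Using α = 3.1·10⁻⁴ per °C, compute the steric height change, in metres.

0.0116 m

Δh = αΔT·H = 3.1×10⁻⁴ × 0.45 × 83 = 0.0115785 m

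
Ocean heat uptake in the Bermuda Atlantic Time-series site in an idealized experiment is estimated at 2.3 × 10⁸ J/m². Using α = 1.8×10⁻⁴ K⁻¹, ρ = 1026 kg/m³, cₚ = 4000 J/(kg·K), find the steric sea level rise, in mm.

Δh = αQ/(ρcₚ) = 1.8×10⁻⁴ × 2.3×10⁸ / (1026 × 4000) ≈ 0.010088 m

10.1 mm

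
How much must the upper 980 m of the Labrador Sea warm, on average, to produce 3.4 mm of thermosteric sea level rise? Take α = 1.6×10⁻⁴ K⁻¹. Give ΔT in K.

ΔT = Δh/(αH) = 0.0034 / (1.6×10⁻⁴ × 980) ≈ 0.02168 K

0.0217 K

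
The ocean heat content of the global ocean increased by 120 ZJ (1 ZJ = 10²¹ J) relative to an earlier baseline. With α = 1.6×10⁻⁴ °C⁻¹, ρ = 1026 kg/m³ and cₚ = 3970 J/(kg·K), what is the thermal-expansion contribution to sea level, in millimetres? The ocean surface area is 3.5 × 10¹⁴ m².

13 mm

Per unit area: Q = 120×10²¹ / (3.5×10¹⁴) ≈ 3.429×10⁸ J/m²
Δh = αQ/(ρcₚ) = 1.6×10⁻⁴ × 3.429×10⁸ / (1026 × 3970) ≈ 0.013469 m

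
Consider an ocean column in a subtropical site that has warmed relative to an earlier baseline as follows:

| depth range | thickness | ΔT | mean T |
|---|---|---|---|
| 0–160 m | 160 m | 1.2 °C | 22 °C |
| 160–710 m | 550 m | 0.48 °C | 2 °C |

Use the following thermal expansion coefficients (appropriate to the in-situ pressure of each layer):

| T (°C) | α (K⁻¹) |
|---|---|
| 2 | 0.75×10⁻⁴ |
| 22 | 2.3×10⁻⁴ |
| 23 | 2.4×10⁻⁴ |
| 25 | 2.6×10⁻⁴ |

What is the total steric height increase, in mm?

about 64 mm

Layer 1 at 22 °C → α = 2.3×10⁻⁴ K⁻¹
Layer 2 at 2 °C → α = 0.75×10⁻⁴ K⁻¹
Layer 1: 2.3×10⁻⁴ × 1.2 × 160 = 0.04416 m
550 × 0.75×10⁻⁴ × 0.48 = 0.01980 m
Δh = 0.04416 + 0.01980 = 0.06396 m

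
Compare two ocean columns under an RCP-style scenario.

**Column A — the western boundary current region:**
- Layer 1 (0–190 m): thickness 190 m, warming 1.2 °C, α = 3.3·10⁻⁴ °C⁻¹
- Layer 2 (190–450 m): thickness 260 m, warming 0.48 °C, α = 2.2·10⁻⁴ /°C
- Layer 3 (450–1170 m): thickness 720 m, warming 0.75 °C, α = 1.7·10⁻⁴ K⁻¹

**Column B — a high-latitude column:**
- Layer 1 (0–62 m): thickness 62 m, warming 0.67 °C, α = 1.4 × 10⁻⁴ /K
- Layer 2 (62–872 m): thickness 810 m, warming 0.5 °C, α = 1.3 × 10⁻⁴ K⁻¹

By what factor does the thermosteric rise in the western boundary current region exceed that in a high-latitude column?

A 3.3×10⁻⁴ × 190 × 1.2 = 0.07524 m
A 2.2×10⁻⁴ × 0.48 × 260 = 0.027456 m
A 1.7×10⁻⁴ × 720 × 0.75 = 0.09180 m
A total: 0.194496 m
B Layer 1: 0.67 × 1.4×10⁻⁴ × 62 = 0.0058156 m
B Layer 2: 810 × 1.3×10⁻⁴ × 0.5 = 0.05265 m
B total: 0.0584656 m
Ratio: 0.194496 / 0.0584656 ≈ 3.327

a factor of 3.33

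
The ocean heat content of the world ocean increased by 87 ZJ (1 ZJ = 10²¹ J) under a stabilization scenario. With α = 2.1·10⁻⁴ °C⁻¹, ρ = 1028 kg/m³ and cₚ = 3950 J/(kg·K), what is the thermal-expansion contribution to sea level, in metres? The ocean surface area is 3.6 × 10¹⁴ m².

Δh = 0.0125 m

Per unit area: Q = 87×10²¹ / (3.6×10¹⁴) ≈ 2.417×10⁸ J/m²
Δh = αQ/(ρcₚ) = 2.1×10⁻⁴ × 2.417×10⁸ / (1028 × 3950) ≈ 0.01250 m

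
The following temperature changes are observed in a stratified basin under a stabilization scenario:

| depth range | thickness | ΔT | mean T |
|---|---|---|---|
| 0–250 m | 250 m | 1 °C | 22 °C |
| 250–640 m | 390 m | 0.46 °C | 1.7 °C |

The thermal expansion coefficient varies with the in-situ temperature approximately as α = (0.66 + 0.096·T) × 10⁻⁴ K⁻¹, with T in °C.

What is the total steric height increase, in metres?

Layer 1: α = (0.66 + 0.096×22)×10⁻⁴ = 2.772×10⁻⁴ K⁻¹
Layer 2: α = (0.66 + 0.096×1.7)×10⁻⁴ = 0.8232×10⁻⁴ K⁻¹
Layer 1: 2.772×10⁻⁴ × 250 × 1 = 0.06930 m
250–640 m: 0.46 × 0.8232×10⁻⁴ × 390 = 0.014768208 m
Δh = 0.06930 + 0.014768208 = 0.084068208 m

0.0841 m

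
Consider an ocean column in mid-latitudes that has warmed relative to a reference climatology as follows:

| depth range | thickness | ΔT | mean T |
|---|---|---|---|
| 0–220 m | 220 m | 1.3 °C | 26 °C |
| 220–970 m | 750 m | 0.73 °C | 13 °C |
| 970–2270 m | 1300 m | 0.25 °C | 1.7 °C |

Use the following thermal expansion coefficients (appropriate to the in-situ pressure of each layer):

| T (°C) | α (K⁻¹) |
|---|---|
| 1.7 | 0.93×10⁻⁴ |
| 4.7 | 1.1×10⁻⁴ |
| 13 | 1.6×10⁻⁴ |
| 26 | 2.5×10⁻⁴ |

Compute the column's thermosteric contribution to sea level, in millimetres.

Layer 1 at 26 °C → α = 2.5×10⁻⁴ K⁻¹
Layer 2 at 13 °C → α = 1.6×10⁻⁴ K⁻¹
Layer 3 at 1.7 °C → α = 0.93×10⁻⁴ K⁻¹
0–220 m: 2.5×10⁻⁴ × 1.3 × 220 = 0.07150 m
220–970 m: 1.6×10⁻⁴ × 750 × 0.73 = 0.08760 m
0.25 × 1300 × 0.93×10⁻⁴ = 0.030225 m
Δh = 0.07150 + 0.08760 + 0.030225 = 0.189325 m

190 mm of thermosteric rise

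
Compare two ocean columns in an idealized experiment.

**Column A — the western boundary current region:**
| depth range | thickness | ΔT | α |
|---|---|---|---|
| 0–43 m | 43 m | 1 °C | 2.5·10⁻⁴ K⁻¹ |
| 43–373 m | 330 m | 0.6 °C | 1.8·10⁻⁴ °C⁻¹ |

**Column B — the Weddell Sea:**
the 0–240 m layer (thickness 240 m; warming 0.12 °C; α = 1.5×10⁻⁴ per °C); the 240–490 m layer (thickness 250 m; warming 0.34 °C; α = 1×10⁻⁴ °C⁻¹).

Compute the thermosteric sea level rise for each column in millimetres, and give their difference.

A 2.5×10⁻⁴ × 1 × 43 = 0.01075 m
A 43–373 m: 1.8×10⁻⁴ × 330 × 0.6 = 0.03564 m
A total: 0.04639 m
B 0–240 m: 1.5×10⁻⁴ × 240 × 0.12 = 0.00432 m
B 1×10⁻⁴ × 250 × 0.34 = 0.00850 m
B total: 0.01282 m
Difference: 0.04639 − 0.01282 = 0.03357 m

Δh_A ≈ 46 mm, Δh_B ≈ 13 mm; difference ≈ 34 mm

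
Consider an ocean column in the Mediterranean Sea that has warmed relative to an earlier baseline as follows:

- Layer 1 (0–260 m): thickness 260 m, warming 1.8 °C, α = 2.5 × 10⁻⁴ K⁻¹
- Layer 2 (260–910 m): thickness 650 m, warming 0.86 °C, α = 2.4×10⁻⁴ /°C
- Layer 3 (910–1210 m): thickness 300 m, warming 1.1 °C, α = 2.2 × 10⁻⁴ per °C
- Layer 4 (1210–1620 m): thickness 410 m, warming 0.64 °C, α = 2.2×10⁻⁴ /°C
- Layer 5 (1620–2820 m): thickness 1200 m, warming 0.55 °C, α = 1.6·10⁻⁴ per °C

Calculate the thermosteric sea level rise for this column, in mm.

487 mm of thermosteric rise

0–260 m: 1.8 × 2.5×10⁻⁴ × 260 = 0.11700 m
2.4×10⁻⁴ × 0.86 × 650 = 0.13416 m
2.2×10⁻⁴ × 1.1 × 300 = 0.07260 m
410 × 2.2×10⁻⁴ × 0.64 = 0.057728 m
1620–2820 m: 1200 × 0.55 × 1.6×10⁻⁴ = 0.10560 m
Δh = 0.11700 + 0.13416 + 0.07260 + 0.057728 + 0.10560 = 0.487088 m ≈ 487 mm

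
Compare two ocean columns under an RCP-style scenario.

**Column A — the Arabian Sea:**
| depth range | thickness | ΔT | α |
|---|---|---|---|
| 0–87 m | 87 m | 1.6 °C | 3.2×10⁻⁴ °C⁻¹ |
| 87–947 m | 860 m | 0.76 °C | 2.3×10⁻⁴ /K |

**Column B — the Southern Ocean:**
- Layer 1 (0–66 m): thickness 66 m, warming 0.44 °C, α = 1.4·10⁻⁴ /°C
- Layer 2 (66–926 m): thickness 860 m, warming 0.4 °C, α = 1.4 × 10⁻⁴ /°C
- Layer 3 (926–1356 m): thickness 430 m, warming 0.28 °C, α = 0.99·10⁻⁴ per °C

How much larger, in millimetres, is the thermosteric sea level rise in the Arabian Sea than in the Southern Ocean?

A 0–87 m: 87 × 3.2×10⁻⁴ × 1.6 = 0.044544 m
A 87–947 m: 2.3×10⁻⁴ × 0.76 × 860 = 0.150328 m
A total: 0.194872 m
B 0–66 m: 0.44 × 1.4×10⁻⁴ × 66 = 0.0040656 m
B Layer 2: 0.4 × 860 × 1.4×10⁻⁴ = 0.04816 m
B Layer 3: 430 × 0.28 × 0.99×10⁻⁴ = 0.0119196 m
B total: 0.0641452 m
Difference: 0.194872 − 0.0641452 = 0.1307268 m

130 mm larger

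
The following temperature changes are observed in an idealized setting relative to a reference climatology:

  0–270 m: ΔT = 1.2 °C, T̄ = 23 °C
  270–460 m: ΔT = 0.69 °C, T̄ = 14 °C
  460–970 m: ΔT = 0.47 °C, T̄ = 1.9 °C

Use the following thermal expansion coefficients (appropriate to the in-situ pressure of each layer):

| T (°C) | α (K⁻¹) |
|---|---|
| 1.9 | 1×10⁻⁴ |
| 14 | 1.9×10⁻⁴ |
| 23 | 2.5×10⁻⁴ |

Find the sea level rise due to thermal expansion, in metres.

0.130 m

Layer 1 at 23 °C → α = 2.5×10⁻⁴ K⁻¹
Layer 2 at 14 °C → α = 1.9×10⁻⁴ K⁻¹
Layer 3 at 1.9 °C → α = 1×10⁻⁴ K⁻¹
270 × 2.5×10⁻⁴ × 1.2 = 0.08100 m
270–460 m: 0.69 × 190 × 1.9×10⁻⁴ = 0.024909 m
0.47 × 510 × 1×10⁻⁴ = 0.02397 m
Δh = 0.08100 + 0.024909 + 0.02397 = 0.129879 m ≈ 0.130 m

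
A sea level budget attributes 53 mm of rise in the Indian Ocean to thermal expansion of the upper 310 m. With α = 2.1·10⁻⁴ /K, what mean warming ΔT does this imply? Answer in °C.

ΔT ≈ 0.814 °C

ΔT = Δh/(αH) = 0.053 / (2.1×10⁻⁴ × 310) ≈ 0.8141 °C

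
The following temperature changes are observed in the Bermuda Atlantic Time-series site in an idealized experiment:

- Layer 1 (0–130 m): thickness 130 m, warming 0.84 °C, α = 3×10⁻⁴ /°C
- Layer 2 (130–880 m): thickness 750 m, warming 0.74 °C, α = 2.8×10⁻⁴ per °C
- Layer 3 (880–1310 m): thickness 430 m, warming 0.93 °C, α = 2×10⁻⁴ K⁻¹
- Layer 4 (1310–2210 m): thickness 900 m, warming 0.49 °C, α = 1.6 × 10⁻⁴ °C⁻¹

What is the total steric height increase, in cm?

Layer 1: 130 × 3×10⁻⁴ × 0.84 = 0.03276 m
Layer 2: 750 × 0.74 × 2.8×10⁻⁴ = 0.15540 m
Layer 3: 0.93 × 2×10⁻⁴ × 430 = 0.07998 m
1310–2210 m: 0.49 × 1.6×10⁻⁴ × 900 = 0.07056 m
Δh = 0.03276 + 0.15540 + 0.07998 + 0.07056 = 0.33870 m ≈ 34 cm

34 cm of thermosteric rise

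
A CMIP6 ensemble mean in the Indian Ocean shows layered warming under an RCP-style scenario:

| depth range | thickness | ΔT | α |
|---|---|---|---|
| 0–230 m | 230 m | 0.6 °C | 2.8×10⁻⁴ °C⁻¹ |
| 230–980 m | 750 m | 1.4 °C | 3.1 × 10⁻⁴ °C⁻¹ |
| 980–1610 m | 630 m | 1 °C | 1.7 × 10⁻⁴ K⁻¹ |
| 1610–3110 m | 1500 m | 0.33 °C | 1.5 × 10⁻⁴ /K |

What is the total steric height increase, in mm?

545 mm of thermosteric rise

Layer 1: 230 × 0.6 × 2.8×10⁻⁴ = 0.03864 m
3.1×10⁻⁴ × 1.4 × 750 = 0.32550 m
980–1610 m: 1 × 630 × 1.7×10⁻⁴ = 0.10710 m
Layer 4: 0.33 × 1.5×10⁻⁴ × 1500 = 0.07425 m
Δh = 0.03864 + 0.32550 + 0.10710 + 0.07425 = 0.54549 m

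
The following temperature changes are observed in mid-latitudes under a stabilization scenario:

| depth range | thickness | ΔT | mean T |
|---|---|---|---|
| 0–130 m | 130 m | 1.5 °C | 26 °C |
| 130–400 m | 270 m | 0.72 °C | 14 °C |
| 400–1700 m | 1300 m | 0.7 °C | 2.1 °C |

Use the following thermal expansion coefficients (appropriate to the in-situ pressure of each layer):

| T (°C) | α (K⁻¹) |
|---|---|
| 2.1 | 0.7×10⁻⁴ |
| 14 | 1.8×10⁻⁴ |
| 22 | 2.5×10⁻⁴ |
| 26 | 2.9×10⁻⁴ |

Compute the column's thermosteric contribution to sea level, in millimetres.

155 mm of thermosteric rise

Layer 1 at 26 °C → α = 2.9×10⁻⁴ K⁻¹
Layer 2 at 14 °C → α = 1.8×10⁻⁴ K⁻¹
Layer 3 at 2.1 °C → α = 0.7×10⁻⁴ K⁻¹
2.9×10⁻⁴ × 130 × 1.5 = 0.05655 m
130–400 m: 0.72 × 1.8×10⁻⁴ × 270 = 0.034992 m
400–1700 m: 1300 × 0.7 × 0.7×10⁻⁴ = 0.06370 m
Δh = 0.05655 + 0.034992 + 0.06370 = 0.155242 m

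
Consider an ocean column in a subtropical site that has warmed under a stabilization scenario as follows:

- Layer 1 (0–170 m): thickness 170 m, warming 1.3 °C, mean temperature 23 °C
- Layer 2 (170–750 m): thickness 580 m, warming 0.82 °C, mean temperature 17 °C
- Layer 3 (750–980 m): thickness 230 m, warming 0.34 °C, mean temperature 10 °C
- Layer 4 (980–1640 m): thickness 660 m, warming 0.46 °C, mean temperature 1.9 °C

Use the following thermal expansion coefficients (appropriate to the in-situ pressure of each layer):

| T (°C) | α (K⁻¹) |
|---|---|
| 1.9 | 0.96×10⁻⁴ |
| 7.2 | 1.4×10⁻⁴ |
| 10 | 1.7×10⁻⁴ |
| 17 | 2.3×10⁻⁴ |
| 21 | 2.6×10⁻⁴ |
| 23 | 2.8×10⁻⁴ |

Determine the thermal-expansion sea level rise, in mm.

Layer 1 at 23 °C → α = 2.8×10⁻⁴ K⁻¹
Layer 2 at 17 °C → α = 2.3×10⁻⁴ K⁻¹
Layer 3 at 10 °C → α = 1.7×10⁻⁴ K⁻¹
Layer 4 at 1.9 °C → α = 0.96×10⁻⁴ K⁻¹
1.3 × 2.8×10⁻⁴ × 170 = 0.06188 m
170–750 m: 2.3×10⁻⁴ × 580 × 0.82 = 0.109388 m
0.34 × 1.7×10⁻⁴ × 230 = 0.013294 m
0.96×10⁻⁴ × 660 × 0.46 = 0.0291456 m
Δh = 0.06188 + 0.109388 + 0.013294 + 0.0291456 = 0.2137076 m

about 214 mm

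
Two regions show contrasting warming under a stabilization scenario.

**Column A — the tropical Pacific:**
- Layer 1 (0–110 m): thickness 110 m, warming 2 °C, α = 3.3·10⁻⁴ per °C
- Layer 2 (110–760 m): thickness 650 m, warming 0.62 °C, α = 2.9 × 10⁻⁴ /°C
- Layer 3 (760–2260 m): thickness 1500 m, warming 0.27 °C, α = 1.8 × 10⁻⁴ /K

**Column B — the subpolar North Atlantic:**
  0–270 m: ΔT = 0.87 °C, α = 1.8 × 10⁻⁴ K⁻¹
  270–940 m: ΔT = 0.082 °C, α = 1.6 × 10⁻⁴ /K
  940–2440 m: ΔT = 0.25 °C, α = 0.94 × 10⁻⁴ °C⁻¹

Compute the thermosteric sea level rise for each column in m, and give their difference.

Δh_A ≈ 0.262 m, Δh_B ≈ 0.0863 m; difference ≈ 0.176 m

A 0–110 m: 3.3×10⁻⁴ × 2 × 110 = 0.07260 m
A 110–760 m: 650 × 2.9×10⁻⁴ × 0.62 = 0.11687 m
A Layer 3: 1500 × 1.8×10⁻⁴ × 0.27 = 0.07290 m
A total: 0.26237 m
B Layer 1: 1.8×10⁻⁴ × 270 × 0.87 = 0.042282 m
B 270–940 m: 1.6×10⁻⁴ × 0.082 × 670 = 0.0087904 m
B 940–2440 m: 0.25 × 1500 × 0.94×10⁻⁴ = 0.03525 m
B total: 0.0863224 m
Difference: 0.26237 − 0.0863224 = 0.1760476 m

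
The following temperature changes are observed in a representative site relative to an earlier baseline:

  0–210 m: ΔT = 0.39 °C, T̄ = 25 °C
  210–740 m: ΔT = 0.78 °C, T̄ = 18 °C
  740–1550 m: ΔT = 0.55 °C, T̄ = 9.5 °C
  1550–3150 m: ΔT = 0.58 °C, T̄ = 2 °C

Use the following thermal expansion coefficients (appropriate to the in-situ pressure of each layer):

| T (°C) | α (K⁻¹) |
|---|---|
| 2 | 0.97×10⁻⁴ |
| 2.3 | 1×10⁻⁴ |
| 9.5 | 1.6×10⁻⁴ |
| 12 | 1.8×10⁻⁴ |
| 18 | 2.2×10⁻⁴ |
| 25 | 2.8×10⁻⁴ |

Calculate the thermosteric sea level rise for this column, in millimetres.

Layer 1 at 25 °C → α = 2.8×10⁻⁴ K⁻¹
Layer 2 at 18 °C → α = 2.2×10⁻⁴ K⁻¹
Layer 3 at 9.5 °C → α = 1.6×10⁻⁴ K⁻¹
Layer 4 at 2 °C → α = 0.97×10⁻⁴ K⁻¹
Layer 1: 2.8×10⁻⁴ × 0.39 × 210 = 0.022932 m
530 × 2.2×10⁻⁴ × 0.78 = 0.090948 m
Layer 3: 810 × 1.6×10⁻⁴ × 0.55 = 0.07128 m
1600 × 0.58 × 0.97×10⁻⁴ = 0.090016 m
Δh = 0.022932 + 0.090948 + 0.07128 + 0.090016 = 0.275176 m

280 mm of thermosteric rise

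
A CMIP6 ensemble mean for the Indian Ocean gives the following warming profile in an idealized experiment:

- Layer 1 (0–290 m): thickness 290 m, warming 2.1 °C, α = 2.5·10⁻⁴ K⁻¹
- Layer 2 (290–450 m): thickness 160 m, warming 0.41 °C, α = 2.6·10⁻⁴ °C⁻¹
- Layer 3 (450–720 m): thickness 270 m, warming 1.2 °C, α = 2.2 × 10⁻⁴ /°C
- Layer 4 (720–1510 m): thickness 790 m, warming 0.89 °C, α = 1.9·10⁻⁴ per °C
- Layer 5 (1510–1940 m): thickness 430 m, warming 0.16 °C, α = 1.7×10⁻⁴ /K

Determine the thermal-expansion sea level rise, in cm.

Δh = 38.6 cm

Layer 1: 290 × 2.1 × 2.5×10⁻⁴ = 0.15225 m
2.6×10⁻⁴ × 160 × 0.41 = 0.017056 m
Layer 3: 2.2×10⁻⁴ × 1.2 × 270 = 0.07128 m
0.89 × 1.9×10⁻⁴ × 790 = 0.133589 m
1.7×10⁻⁴ × 430 × 0.16 = 0.011696 m
Δh = 0.15225 + 0.017056 + 0.07128 + 0.133589 + 0.011696 = 0.385871 m ≈ 38.6 cm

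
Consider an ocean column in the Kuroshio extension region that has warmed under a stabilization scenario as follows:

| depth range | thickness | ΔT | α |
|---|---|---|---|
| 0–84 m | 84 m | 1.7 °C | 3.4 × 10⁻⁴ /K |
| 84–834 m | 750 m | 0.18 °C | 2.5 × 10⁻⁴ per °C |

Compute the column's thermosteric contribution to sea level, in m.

1.7 × 3.4×10⁻⁴ × 84 = 0.048552 m
0.18 × 2.5×10⁻⁴ × 750 = 0.03375 m
Δh = 0.048552 + 0.03375 = 0.082302 m ≈ 0.082 m

Δh = 0.082 m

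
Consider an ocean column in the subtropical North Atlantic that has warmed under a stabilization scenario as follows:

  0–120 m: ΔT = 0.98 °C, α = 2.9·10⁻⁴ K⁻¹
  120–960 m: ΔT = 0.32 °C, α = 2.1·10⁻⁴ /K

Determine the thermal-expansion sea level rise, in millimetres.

0–120 m: 120 × 0.98 × 2.9×10⁻⁴ = 0.034104 m
120–960 m: 840 × 0.32 × 2.1×10⁻⁴ = 0.056448 m
Δh = 0.034104 + 0.056448 = 0.090552 m

about 90.6 mm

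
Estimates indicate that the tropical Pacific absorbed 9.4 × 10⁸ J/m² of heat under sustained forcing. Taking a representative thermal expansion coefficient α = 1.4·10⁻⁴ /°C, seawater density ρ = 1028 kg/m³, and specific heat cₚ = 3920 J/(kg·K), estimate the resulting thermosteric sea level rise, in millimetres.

about 32.7 mm

Δh = αQ/(ρcₚ) = 1.4×10⁻⁴ × 9.4×10⁸ / (1028 × 3920) ≈ 0.032657 m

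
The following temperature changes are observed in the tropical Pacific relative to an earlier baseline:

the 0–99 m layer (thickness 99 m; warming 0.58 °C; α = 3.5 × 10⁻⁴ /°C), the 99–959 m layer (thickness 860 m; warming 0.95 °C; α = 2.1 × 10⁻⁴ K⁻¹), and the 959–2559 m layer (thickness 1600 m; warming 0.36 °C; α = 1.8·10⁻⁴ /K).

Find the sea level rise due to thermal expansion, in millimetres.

Layer 1: 3.5×10⁻⁴ × 0.58 × 99 = 0.020097 m
0.95 × 2.1×10⁻⁴ × 860 = 0.17157 m
Layer 3: 0.36 × 1600 × 1.8×10⁻⁴ = 0.10368 m
Δh = 0.020097 + 0.17157 + 0.10368 = 0.295347 m

295 mm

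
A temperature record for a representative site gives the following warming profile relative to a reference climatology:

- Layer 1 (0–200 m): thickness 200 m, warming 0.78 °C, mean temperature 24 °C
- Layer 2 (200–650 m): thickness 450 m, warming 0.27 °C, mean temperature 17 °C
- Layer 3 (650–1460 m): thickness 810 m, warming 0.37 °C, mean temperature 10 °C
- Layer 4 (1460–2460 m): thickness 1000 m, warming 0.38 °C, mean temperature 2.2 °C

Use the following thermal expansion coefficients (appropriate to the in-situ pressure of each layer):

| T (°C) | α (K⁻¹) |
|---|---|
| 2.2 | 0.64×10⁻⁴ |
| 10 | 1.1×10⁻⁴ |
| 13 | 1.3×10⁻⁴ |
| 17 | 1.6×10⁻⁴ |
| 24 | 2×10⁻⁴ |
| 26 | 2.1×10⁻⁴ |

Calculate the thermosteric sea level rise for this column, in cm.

about 10.8 cm

Layer 1 at 24 °C → α = 2×10⁻⁴ K⁻¹
Layer 2 at 17 °C → α = 1.6×10⁻⁴ K⁻¹
Layer 3 at 10 °C → α = 1.1×10⁻⁴ K⁻¹
Layer 4 at 2.2 °C → α = 0.64×10⁻⁴ K⁻¹
0–200 m: 0.78 × 200 × 2×10⁻⁴ = 0.03120 m
200–650 m: 1.6×10⁻⁴ × 450 × 0.27 = 0.01944 m
650–1460 m: 810 × 0.37 × 1.1×10⁻⁴ = 0.032967 m
1460–2460 m: 1000 × 0.64×10⁻⁴ × 0.38 = 0.02432 m
Δh = 0.03120 + 0.01944 + 0.032967 + 0.02432 = 0.107927 m ≈ 10.8 cm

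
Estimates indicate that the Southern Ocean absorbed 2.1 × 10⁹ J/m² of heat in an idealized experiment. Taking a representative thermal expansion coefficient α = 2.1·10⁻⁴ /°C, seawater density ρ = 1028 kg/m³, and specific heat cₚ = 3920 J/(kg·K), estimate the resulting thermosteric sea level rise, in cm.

10.9 cm of thermosteric rise

Δh = αQ/(ρcₚ) = 2.1×10⁻⁴ × 2.1×10⁹ / (1028 × 3920) ≈ 0.10944 m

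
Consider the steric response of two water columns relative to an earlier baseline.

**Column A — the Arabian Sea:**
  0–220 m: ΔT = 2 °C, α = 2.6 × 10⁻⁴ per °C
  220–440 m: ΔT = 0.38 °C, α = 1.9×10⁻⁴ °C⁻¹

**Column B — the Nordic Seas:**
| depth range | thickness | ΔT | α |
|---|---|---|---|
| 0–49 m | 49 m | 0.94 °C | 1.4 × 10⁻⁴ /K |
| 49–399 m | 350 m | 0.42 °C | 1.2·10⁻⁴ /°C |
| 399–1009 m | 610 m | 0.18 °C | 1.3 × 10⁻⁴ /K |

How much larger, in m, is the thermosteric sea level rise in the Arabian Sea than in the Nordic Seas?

A 0–220 m: 2.6×10⁻⁴ × 220 × 2 = 0.11440 m
A 220–440 m: 0.38 × 220 × 1.9×10⁻⁴ = 0.015884 m
A total: 0.130284 m
B 0–49 m: 0.94 × 49 × 1.4×10⁻⁴ = 0.0064484 m
B 49–399 m: 1.2×10⁻⁴ × 350 × 0.42 = 0.01764 m
B Layer 3: 0.18 × 1.3×10⁻⁴ × 610 = 0.014274 m
B total: 0.0383624 m
Difference: 0.130284 − 0.0383624 = 0.0919216 m

Δh_A − Δh_B ≈ 0.092 m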